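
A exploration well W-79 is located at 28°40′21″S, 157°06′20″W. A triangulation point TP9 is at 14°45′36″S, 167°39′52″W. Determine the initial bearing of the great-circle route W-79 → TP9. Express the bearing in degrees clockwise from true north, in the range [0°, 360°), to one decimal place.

322.7°

W-79: φ = -28.67250°, λ = -157.10556°
TP9: φ = -14.76000°, λ = -167.66444°
Δλ = -10.5589°
y = sin Δλ · cos φ₂ = -0.177199
x = cos φ₁ sin φ₂ − sin φ₁ cos φ₂ cos Δλ = 0.232583
θ = atan2(y, x) = -37.3028° → 322.6972° (mod 360°)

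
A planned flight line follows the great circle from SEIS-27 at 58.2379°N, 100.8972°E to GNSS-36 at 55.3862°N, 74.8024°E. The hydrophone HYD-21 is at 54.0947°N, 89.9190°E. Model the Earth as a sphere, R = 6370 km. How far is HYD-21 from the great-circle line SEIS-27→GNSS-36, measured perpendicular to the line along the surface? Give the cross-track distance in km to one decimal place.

δ₁₃ = central angle SEIS-27→HYD-21 = 0.128640 rad  (haversine)
θ₁₃ = bearing SEIS-27→HYD-21 = 240.524°,  θ₁₂ = bearing SEIS-27→GNSS-36 = 269.881°
dₓₜ = R·arcsin(sin δ₁₃ · sin(θ₁₃ − θ₁₂)) = 6370·arcsin(0.12829·sin(-29.357°)) = -400.885 km
|dₓₜ| = 400.885 km

400.9 km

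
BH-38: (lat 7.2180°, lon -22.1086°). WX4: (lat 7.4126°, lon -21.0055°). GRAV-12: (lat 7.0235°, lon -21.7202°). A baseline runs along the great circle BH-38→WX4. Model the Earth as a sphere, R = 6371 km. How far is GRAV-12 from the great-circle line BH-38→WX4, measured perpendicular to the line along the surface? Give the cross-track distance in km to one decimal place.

28.8 km

δ₁₃ = central angle BH-38→GRAV-12 = 0.007535 rad  (haversine)
θ₁₃ = bearing BH-38→GRAV-12 = 116.754°,  θ₁₂ = bearing BH-38→WX4 = 79.845°
dₓₜ = R·arcsin(sin δ₁₃ · sin(θ₁₃ − θ₁₂)) = 6371·arcsin(0.00753·sin(36.909°)) = 28.828 km
|dₓₜ| = 28.828 km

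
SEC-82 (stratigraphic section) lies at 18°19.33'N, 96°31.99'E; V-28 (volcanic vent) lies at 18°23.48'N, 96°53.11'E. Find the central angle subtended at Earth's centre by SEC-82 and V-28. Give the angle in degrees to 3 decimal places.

0.341°

SEC-82: φ = +18.32217°, λ = +96.53317°
V-28: φ = +18.39133°, λ = +96.88517°
Δφ = 0.0692°,  Δλ = 0.3520°
a = sin²(Δφ/2) + cos φ₁ cos φ₂ sin²(Δλ/2) = 0.000009
c = 2·arcsin(√a) = 0.005955 rad = 0.3412°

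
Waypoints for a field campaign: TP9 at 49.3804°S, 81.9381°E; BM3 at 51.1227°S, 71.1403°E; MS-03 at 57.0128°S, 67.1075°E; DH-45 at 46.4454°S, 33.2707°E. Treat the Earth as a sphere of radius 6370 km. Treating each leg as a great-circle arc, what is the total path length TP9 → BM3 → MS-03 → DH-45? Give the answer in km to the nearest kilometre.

TP9→BM3: c = 0.124154 rad, d = 790.86 km
BM3→MS-03: c = 0.110741 rad, d = 705.42 km
MS-03→DH-45: c = 0.403992 rad, d = 2573.43 km
Total = 790.86 + 705.42 + 2573.43 = 4069.71 km

4070 km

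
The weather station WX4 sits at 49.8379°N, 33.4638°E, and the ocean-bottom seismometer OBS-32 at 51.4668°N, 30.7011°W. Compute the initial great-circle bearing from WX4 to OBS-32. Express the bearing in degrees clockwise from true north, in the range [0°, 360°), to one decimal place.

Δλ = -64.1649°
y = sin Δλ · cos φ₂ = -0.560704
x = cos φ₁ sin φ₂ − sin φ₁ cos φ₂ cos Δλ = 0.297042
θ = atan2(y, x) = -62.0868° → 297.9132° (mod 360°)

297.9°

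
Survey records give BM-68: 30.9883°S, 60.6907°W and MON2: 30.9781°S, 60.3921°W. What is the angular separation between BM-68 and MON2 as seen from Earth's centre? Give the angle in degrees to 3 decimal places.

0.256°

Δφ = 0.0102°,  Δλ = 0.2986°
a = sin²(Δφ/2) + cos φ₁ cos φ₂ sin²(Δλ/2) = 0.000005
c = 2·arcsin(√a) = 0.004472 rad = 0.2562°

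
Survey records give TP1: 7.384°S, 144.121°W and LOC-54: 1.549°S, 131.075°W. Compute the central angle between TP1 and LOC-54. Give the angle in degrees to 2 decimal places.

14.25°

Δφ = 5.8350°,  Δλ = 13.0460°
a = sin²(Δφ/2) + cos φ₁ cos φ₂ sin²(Δλ/2) = 0.015384
c = 2·arcsin(√a) = 0.248708 rad = 14.2499°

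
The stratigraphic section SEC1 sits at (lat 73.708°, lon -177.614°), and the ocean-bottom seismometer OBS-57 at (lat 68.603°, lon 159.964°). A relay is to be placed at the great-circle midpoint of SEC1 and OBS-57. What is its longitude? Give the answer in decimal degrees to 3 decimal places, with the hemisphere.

Bx = cos φ₂ cos Δλ = 0.337247,  By = cos φ₂ sin Δλ = -0.139155
φₘ = atan2(sin φ₁ + sin φ₂, √((cos φ₁ + Bx)² + By²)) = 71.48460°
λₘ = λ₁ + atan2(By, cos φ₁ + Bx) = 169.69200°

169.692°E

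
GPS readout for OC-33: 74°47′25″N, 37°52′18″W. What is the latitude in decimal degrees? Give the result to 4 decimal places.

74.7903°N

74° + 47′/60 + 25″/3600 = 74 + 0.78333 + 0.00694 = 74.7903°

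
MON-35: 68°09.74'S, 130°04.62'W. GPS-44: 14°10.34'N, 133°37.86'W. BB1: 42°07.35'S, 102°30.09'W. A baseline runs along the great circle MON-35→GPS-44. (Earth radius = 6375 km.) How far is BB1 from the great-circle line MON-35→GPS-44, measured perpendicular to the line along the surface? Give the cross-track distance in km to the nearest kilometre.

2379 km

MON-35: φ = -68.16233°, λ = -130.07700°
GPS-44: φ = +14.17233°, λ = -133.63100°
BB1: φ = -42.12250°, λ = -102.50150°
δ₁₃ = central angle MON-35→BB1 = 0.521351 rad  (haversine)
θ₁₃ = bearing MON-35→BB1 = 43.582°,  θ₁₂ = bearing MON-35→GPS-44 = 356.524°
dₓₜ = R·arcsin(sin δ₁₃ · sin(θ₁₃ − θ₁₂)) = 6375·arcsin(0.49805·sin(-312.942°)) = 2379.150 km
|dₓₜ| = 2379.150 km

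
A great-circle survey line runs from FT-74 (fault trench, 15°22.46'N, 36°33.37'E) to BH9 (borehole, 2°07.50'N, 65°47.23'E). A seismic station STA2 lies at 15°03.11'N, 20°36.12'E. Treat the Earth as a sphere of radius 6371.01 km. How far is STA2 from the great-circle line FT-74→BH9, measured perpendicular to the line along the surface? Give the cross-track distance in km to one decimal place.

FT-74: φ = +15.37433°, λ = +36.55617°
BH9: φ = +2.12500°, λ = +65.78717°
STA2: φ = +15.05183°, λ = +20.60200°
δ₁₃ = central angle FT-74→STA2 = 0.268693 rad  (haversine)
θ₁₃ = bearing FT-74→STA2 = 270.914°,  θ₁₂ = bearing FT-74→BH9 = 111.827°
dₓₜ = R·arcsin(sin δ₁₃ · sin(θ₁₃ − θ₁₂)) = 6371.01·arcsin(0.26547·sin(159.087°)) = 604.633 km
|dₓₜ| = 604.633 km

604.6 km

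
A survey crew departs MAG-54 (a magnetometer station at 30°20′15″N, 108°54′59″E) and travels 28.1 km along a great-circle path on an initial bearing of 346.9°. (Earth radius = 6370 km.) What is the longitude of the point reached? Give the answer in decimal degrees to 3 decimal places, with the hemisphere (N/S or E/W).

MAG-54: φ = +30.33750°, λ = +108.91639°
δ = d/R = 28.1/6370 = 0.004411 rad
φ₂ = arcsin(sin φ₁ cos δ + cos φ₁ sin δ cos θ)
   = arcsin(0.50509·0.99999 + 0.86307·0.00441·0.97398) = 30.58365°
λ₂ = λ₁ + atan2(sin θ sin δ cos φ₁, cos δ − sin φ₁ sin φ₂) = 108.84985°

108.850°E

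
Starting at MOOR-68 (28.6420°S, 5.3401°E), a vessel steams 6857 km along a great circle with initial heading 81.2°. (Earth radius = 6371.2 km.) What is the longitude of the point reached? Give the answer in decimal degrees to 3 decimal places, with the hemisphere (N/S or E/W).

66.393°E

δ = d/R = 6857/6371.2 = 1.076249 rad
φ₂ = arcsin(sin φ₁ cos δ + cos φ₁ sin δ cos θ)
   = arcsin(-0.47934·0.47463 + 0.87763·0.88018·0.15299) = -6.27671°
λ₂ = λ₁ + atan2(sin θ sin δ cos φ₁, cos δ − sin φ₁ sin φ₂) = 66.39315°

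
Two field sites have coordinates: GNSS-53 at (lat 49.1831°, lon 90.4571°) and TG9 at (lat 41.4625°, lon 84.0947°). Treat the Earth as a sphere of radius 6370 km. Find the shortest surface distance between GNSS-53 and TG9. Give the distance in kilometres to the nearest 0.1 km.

Δφ = -7.7206°,  Δλ = -6.3624°
a = sin²(Δφ/2) + cos φ₁ cos φ₂ sin²(Δλ/2) = 0.006041
c = 2·arcsin(√a) = 0.155605 rad = 8.9155°
d = R·c = 6370 × 0.155605 = 991.2 km

991.2 km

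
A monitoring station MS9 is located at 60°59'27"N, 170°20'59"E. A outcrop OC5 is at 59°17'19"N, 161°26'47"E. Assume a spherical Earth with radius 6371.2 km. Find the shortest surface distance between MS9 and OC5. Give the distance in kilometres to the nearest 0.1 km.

527.5 km

MS9: φ = +60.99083°, λ = +170.34972°
OC5: φ = +59.28861°, λ = +161.44639°
Δφ = -1.7022°,  Δλ = -8.9033°
a = sin²(Δφ/2) + cos φ₁ cos φ₂ sin²(Δλ/2) = 0.001713
c = 2·arcsin(√a) = 0.082794 rad = 4.7438°
d = R·c = 6371.2 × 0.082794 = 527.5 km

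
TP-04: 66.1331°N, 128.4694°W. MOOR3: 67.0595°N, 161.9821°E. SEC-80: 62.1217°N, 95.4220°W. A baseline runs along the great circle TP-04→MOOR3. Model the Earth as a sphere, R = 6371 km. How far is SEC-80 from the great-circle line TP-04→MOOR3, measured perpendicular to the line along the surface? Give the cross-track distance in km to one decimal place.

911.8 km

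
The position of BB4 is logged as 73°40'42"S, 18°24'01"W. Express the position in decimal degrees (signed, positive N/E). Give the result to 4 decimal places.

-73.6783°, -18.4003°

lat: 73.6783° S → -73.6783°
lon: 18.4003° W → -18.4003°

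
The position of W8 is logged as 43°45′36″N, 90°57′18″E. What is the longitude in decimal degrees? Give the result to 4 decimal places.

90° + 57′/60 + 18″/3600 = 90 + 0.95000 + 0.00500 = 90.9550°

90.9550°E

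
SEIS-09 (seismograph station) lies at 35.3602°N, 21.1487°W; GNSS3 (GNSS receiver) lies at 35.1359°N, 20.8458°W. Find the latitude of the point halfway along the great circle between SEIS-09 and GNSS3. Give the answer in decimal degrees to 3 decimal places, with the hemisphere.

Bx = cos φ₂ cos Δλ = 0.817778,  By = cos φ₂ sin Δλ = 0.004323
φₘ = atan2(sin φ₁ + sin φ₂, √((cos φ₁ + Bx)² + By²)) = 35.24814°
λₘ = λ₁ + atan2(By, cos φ₁ + Bx) = -20.99704°

35.248°N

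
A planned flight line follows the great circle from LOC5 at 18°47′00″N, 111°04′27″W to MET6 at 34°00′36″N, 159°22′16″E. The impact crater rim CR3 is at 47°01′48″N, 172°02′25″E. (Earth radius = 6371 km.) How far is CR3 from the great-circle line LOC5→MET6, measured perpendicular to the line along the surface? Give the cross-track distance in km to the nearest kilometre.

LOC5: φ = +18.78333°, λ = -111.07417°
MET6: φ = +34.01000°, λ = +159.37111°
CR3: φ = +47.03000°, λ = +172.04028°
δ₁₃ = central angle LOC5→CR3 = 1.178811 rad  (haversine)
θ₁₃ = bearing LOC5→CR3 = 314.084°,  θ₁₂ = bearing LOC5→MET6 = 302.470°
dₓₜ = R·arcsin(sin δ₁₃ · sin(θ₁₃ − θ₁₂)) = 6371·arcsin(0.92415·sin(11.614°)) = 1192.218 km
|dₓₜ| = 1192.218 km

1192 km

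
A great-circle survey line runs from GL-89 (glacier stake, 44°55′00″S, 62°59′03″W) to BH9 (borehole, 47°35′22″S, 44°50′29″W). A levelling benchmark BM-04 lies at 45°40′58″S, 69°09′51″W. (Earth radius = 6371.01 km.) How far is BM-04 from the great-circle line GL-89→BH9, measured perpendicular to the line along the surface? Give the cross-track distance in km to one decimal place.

GL-89: φ = -44.91667°, λ = -62.98417°
BH9: φ = -47.58944°, λ = -44.84139°
BM-04: φ = -45.68278°, λ = -69.16417°
δ₁₃ = central angle GL-89→BM-04 = 0.077018 rad  (haversine)
θ₁₃ = bearing GL-89→BM-04 = 257.817°,  θ₁₂ = bearing GL-89→BH9 = 108.509°
dₓₜ = R·arcsin(sin δ₁₃ · sin(θ₁₃ − θ₁₂)) = 6371.01·arcsin(0.07694·sin(149.308°)) = 250.276 km
|dₓₜ| = 250.276 km

250.3 km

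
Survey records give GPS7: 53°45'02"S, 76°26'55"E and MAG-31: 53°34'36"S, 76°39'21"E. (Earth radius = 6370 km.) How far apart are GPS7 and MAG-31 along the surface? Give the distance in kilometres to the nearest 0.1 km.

23.7 km

GPS7: φ = -53.75056°, λ = +76.44861°
MAG-31: φ = -53.57667°, λ = +76.65583°
Δφ = 0.1739°,  Δλ = 0.2072°
a = sin²(Δφ/2) + cos φ₁ cos φ₂ sin²(Δλ/2) = 0.000003
c = 2·arcsin(√a) = 0.003715 rad = 0.2129°
d = R·c = 6370 × 0.003715 = 23.7 km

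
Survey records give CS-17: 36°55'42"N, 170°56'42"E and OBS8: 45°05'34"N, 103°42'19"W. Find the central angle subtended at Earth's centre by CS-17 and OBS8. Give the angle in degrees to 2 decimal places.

61.88°

CS-17: φ = +36.92833°, λ = +170.94500°
OBS8: φ = +45.09278°, λ = -103.70528°
Δφ = 8.1644°,  Δλ = 85.3497°
a = sin²(Δφ/2) + cos φ₁ cos φ₂ sin²(Δλ/2) = 0.264360
c = 2·arcsin(√a) = 1.080054 rad = 61.8825°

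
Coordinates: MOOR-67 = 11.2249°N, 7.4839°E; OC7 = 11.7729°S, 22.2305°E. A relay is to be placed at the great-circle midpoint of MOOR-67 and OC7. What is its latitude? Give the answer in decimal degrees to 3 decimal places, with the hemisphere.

0.276°S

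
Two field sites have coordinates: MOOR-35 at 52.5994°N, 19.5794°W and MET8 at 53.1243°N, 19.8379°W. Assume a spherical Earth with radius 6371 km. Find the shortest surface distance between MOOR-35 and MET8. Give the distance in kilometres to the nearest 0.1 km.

Δφ = 0.5249°,  Δλ = -0.2585°
a = sin²(Δφ/2) + cos φ₁ cos φ₂ sin²(Δλ/2) = 0.000023
c = 2·arcsin(√a) = 0.009558 rad = 0.5476°
d = R·c = 6371 × 0.009558 = 60.9 km

60.9 km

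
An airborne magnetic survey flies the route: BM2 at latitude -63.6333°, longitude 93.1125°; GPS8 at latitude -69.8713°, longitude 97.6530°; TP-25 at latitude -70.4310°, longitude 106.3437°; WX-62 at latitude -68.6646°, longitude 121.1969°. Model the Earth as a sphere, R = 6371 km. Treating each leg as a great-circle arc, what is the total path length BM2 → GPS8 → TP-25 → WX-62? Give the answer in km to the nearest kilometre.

BM2→GPS8: c = 0.113202 rad, d = 721.21 km
GPS8→TP-25: c = 0.052372 rad, d = 333.66 km
TP-25→WX-62: c = 0.095399 rad, d = 607.79 km
Total = 721.21 + 333.66 + 607.79 = 1662.67 km

1663 km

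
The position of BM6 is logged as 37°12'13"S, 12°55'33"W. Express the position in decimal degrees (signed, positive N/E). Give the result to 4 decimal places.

lat: 37.2036° S → -37.2036°
lon: 12.9258° W → -12.9258°

-37.2036°, -12.9258°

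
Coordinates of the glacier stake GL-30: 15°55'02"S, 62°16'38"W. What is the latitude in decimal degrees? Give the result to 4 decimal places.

15.9172°S

15° + 55′/60 + 2″/3600 = 15 + 0.91667 + 0.00056 = 15.9172°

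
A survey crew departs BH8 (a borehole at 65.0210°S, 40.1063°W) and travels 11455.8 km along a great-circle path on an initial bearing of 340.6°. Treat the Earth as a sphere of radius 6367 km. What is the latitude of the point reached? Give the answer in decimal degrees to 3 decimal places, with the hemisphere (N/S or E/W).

36.388°N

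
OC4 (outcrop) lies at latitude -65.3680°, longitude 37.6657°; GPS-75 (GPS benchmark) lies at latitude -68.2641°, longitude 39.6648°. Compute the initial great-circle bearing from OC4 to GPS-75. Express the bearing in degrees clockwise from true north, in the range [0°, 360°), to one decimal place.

165.7°

Δλ = 1.9991°
y = sin Δλ · cos φ₂ = 0.012918
x = cos φ₁ sin φ₂ − sin φ₁ cos φ₂ cos Δλ = -0.050730
θ = atan2(y, x) = 165.7131° → 165.7131° (mod 360°)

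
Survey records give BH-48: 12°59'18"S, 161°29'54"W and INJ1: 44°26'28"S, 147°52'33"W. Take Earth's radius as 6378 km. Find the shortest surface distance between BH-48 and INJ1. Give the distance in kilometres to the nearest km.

BH-48: φ = -12.98833°, λ = -161.49833°
INJ1: φ = -44.44111°, λ = -147.87583°
Δφ = -31.4528°,  Δλ = 13.6225°
a = sin²(Δφ/2) + cos φ₁ cos φ₂ sin²(Δλ/2) = 0.083250
c = 2·arcsin(√a) = 0.585385 rad = 33.5401°
d = R·c = 6378 × 0.585385 = 3733.6 km

3734 km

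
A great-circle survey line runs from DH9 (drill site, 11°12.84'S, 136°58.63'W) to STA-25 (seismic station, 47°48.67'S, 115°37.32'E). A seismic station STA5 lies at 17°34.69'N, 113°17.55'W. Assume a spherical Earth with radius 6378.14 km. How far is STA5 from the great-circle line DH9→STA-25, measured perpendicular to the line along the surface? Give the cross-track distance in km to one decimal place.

DH9: φ = -11.21400°, λ = -136.97717°
STA-25: φ = -47.81117°, λ = +115.62200°
STA5: φ = +17.57817°, λ = -113.29250°
δ₁₃ = central angle DH9→STA5 = 0.647476 rad  (haversine)
θ₁₃ = bearing DH9→STA5 = 39.411°,  θ₁₂ = bearing DH9→STA-25 = 219.922°
dₓₜ = R·arcsin(sin δ₁₃ · sin(θ₁₃ − θ₁₂)) = 6378.14·arcsin(0.60318·sin(-180.510°)) = 34.276 km
|dₓₜ| = 34.276 km

34.3 km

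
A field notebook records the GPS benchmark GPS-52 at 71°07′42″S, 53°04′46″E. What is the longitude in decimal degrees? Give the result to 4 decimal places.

53.0794°E

53° + 4′/60 + 46″/3600 = 53 + 0.06667 + 0.01278 = 53.0794°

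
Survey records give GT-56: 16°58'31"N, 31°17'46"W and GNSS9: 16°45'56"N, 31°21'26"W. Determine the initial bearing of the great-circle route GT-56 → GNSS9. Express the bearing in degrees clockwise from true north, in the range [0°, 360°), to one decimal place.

GT-56: φ = +16.97528°, λ = -31.29611°
GNSS9: φ = +16.76556°, λ = -31.35722°
Δλ = -0.0611°
y = sin Δλ · cos φ₂ = -0.001021
x = cos φ₁ sin φ₂ − sin φ₁ cos φ₂ cos Δλ = -0.003660
θ = atan2(y, x) = -164.4100° → 195.5900° (mod 360°)

195.6°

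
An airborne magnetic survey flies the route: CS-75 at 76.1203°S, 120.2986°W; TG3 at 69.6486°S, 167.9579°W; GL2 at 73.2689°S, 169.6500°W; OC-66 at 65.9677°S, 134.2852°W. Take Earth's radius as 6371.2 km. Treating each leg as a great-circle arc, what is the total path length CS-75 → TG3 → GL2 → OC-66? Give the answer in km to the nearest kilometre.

3621 km

CS-75→TG3: c = 0.259992 rad, d = 1656.46 km
TG3→GL2: c = 0.063874 rad, d = 406.95 km
GL2→OC-66: c = 0.244497 rad, d = 1557.74 km
Total = 1656.46 + 406.95 + 1557.74 = 3621.15 km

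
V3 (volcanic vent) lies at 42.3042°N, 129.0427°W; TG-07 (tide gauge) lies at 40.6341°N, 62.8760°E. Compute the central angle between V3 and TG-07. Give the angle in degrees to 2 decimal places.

96.36°

Δφ = -1.6701°,  Δλ = -168.0813°
a = sin²(Δφ/2) + cos φ₁ cos φ₂ sin²(Δλ/2) = 0.555419
c = 2·arcsin(√a) = 1.681863 rad = 96.3636°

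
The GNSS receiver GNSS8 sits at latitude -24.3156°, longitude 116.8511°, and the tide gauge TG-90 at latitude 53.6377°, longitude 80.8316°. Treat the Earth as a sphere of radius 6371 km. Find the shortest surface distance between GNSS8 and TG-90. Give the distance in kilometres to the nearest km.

Δφ = 77.9533°,  Δλ = -36.0195°
a = sin²(Δφ/2) + cos φ₁ cos φ₂ sin²(Δλ/2) = 0.447293
c = 2·arcsin(√a) = 1.465186 rad = 83.9490°
d = R·c = 6371 × 1.465186 = 9334.7 km

9335 km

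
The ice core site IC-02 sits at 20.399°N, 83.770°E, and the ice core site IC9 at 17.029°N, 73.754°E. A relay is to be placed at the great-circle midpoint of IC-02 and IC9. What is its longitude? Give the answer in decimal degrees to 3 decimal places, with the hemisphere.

78.712°E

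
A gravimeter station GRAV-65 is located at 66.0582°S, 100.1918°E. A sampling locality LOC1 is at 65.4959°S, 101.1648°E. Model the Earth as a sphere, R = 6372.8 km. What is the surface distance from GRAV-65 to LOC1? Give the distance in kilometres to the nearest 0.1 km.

Δφ = 0.5623°,  Δλ = 0.9730°
a = sin²(Δφ/2) + cos φ₁ cos φ₂ sin²(Δλ/2) = 0.000036
c = 2·arcsin(√a) = 0.012036 rad = 0.6896°
d = R·c = 6372.8 × 0.012036 = 76.7 km

76.7 km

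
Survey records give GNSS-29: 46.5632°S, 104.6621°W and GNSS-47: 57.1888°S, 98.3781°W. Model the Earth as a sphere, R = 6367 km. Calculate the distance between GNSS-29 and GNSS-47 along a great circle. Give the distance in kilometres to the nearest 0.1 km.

1255.7 km

Δφ = -10.6256°,  Δλ = 6.2840°
a = sin²(Δφ/2) + cos φ₁ cos φ₂ sin²(Δλ/2) = 0.009693
c = 2·arcsin(√a) = 0.197223 rad = 11.3000°
d = R·c = 6367 × 0.197223 = 1255.7 km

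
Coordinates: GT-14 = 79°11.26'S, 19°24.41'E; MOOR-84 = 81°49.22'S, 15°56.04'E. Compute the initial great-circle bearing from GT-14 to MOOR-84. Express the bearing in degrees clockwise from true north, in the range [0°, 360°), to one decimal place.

190.6°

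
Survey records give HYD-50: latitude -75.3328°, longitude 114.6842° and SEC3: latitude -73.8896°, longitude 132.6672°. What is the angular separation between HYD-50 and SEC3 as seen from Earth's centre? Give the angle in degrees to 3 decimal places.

Δφ = 1.4432°,  Δλ = 17.9830°
a = sin²(Δφ/2) + cos φ₁ cos φ₂ sin²(Δλ/2) = 0.001875
c = 2·arcsin(√a) = 0.086625 rad = 4.9633°

4.963°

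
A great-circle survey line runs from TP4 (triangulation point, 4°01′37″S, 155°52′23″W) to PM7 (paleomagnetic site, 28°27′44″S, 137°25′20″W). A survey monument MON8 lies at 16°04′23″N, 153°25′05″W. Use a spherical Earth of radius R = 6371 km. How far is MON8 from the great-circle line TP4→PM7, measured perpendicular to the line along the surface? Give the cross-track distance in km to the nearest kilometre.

1446 km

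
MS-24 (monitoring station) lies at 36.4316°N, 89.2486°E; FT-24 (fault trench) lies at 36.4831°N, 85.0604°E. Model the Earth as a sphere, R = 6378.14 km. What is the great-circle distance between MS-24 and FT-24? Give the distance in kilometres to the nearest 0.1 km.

375.0 km

Δφ = 0.0515°,  Δλ = -4.1882°
a = sin²(Δφ/2) + cos φ₁ cos φ₂ sin²(Δλ/2) = 0.000864
c = 2·arcsin(√a) = 0.058795 rad = 3.3687°
d = R·c = 6378.14 × 0.058795 = 375.0 km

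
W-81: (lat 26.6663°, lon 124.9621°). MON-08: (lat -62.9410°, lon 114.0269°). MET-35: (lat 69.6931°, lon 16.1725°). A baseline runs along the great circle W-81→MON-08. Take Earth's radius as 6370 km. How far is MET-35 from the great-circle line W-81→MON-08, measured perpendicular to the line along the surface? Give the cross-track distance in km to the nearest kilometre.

2649 km

δ₁₃ = central angle W-81→MET-35 = 1.244004 rad  (haversine)
θ₁₃ = bearing W-81→MET-35 = 339.701°,  θ₁₂ = bearing W-81→MON-08 = 184.951°
dₓₜ = R·arcsin(sin δ₁₃ · sin(θ₁₃ − θ₁₂)) = 6370·arcsin(0.94708·sin(154.751°)) = 2649.056 km
|dₓₜ| = 2649.056 km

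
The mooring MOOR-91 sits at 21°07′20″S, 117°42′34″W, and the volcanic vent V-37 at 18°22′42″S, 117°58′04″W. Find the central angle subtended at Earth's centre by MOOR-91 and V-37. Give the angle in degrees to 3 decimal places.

2.755°

MOOR-91: φ = -21.12222°, λ = -117.70944°
V-37: φ = -18.37833°, λ = -117.96778°
Δφ = 2.7439°,  Δλ = -0.2583°
a = sin²(Δφ/2) + cos φ₁ cos φ₂ sin²(Δλ/2) = 0.000578
c = 2·arcsin(√a) = 0.048077 rad = 2.7546°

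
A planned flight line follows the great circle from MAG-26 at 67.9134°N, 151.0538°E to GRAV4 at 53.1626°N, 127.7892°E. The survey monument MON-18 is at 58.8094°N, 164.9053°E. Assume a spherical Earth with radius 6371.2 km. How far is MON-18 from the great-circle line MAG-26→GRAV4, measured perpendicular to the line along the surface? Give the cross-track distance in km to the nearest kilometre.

δ₁₃ = central angle MAG-26→MON-18 = 0.191394 rad  (haversine)
θ₁₃ = bearing MAG-26→MON-18 = 139.325°,  θ₁₂ = bearing MAG-26→GRAV4 = 228.509°
dₓₜ = R·arcsin(sin δ₁₃ · sin(θ₁₃ − θ₁₂)) = 6371.2·arcsin(0.19023·sin(-89.184°)) = -1219.287 km
|dₓₜ| = 1219.287 km

1219 km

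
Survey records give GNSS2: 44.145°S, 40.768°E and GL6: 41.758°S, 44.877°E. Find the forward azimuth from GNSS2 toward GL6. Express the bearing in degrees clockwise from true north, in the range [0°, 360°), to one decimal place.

Δλ = 4.1090°
y = sin Δλ · cos φ₂ = 0.053451
x = cos φ₁ sin φ₂ − sin φ₁ cos φ₂ cos Δλ = 0.040313
θ = atan2(y, x) = 52.9761° → 52.9761° (mod 360°)

53.0°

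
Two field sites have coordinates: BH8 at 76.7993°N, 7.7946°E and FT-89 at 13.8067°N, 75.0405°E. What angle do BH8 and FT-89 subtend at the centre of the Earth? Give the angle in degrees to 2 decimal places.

71.45°

Δφ = -62.9926°,  Δλ = 67.2459°
a = sin²(Δφ/2) + cos φ₁ cos φ₂ sin²(Δλ/2) = 0.340943
c = 2·arcsin(√a) = 1.247056 rad = 71.4511°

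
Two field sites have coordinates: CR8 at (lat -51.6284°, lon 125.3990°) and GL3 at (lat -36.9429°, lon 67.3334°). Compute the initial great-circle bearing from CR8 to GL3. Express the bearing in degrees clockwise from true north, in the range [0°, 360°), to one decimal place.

266.5°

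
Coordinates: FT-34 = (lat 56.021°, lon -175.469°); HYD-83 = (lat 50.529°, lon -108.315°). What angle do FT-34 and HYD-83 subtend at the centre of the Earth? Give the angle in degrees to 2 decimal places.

Δφ = -5.4920°,  Δλ = 67.1540°
a = sin²(Δφ/2) + cos φ₁ cos φ₂ sin²(Δλ/2) = 0.110965
c = 2·arcsin(√a) = 0.679209 rad = 38.9158°

38.92°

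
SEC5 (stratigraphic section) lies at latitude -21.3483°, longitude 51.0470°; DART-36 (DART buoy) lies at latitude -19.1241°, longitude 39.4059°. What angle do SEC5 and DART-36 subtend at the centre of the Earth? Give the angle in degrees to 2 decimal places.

11.14°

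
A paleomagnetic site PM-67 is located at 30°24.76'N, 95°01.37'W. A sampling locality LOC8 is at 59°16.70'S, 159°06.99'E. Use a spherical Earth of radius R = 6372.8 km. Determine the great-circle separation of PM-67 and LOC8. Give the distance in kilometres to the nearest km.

PM-67: φ = +30.41267°, λ = -95.02283°
LOC8: φ = -59.27833°, λ = +159.11650°
Δφ = -89.6910°,  Δλ = -105.8607°
a = sin²(Δφ/2) + cos φ₁ cos φ₂ sin²(Δλ/2) = 0.777794
c = 2·arcsin(√a) = 2.159867 rad = 123.7513°
d = R·c = 6372.8 × 2.159867 = 13764.4 km

13764 km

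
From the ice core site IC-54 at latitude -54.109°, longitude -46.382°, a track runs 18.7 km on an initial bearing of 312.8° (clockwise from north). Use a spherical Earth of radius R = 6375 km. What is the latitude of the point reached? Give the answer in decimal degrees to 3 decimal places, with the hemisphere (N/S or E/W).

δ = d/R = 18.7/6375 = 0.002933 rad
φ₂ = arcsin(sin φ₁ cos δ + cos φ₁ sin δ cos θ)
   = arcsin(-0.81013·1.00000 + 0.58625·0.00293·0.67944) = -53.99463°
λ₂ = λ₁ + atan2(sin θ sin δ cos φ₁, cos δ − sin φ₁ sin φ₂) = -46.59177°

53.995°S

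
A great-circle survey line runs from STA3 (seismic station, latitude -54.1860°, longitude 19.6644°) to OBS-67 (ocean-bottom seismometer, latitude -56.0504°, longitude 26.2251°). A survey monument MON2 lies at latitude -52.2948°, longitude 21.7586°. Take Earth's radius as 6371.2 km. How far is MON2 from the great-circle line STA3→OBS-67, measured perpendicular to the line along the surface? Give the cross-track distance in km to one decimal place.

δ₁₃ = central angle STA3→MON2 = 0.039594 rad  (haversine)
θ₁₃ = bearing STA3→MON2 = 34.375°,  θ₁₂ = bearing STA3→OBS-67 = 119.090°
dₓₜ = R·arcsin(sin δ₁₃ · sin(θ₁₃ − θ₁₂)) = 6371.2·arcsin(0.03958·sin(-84.714°)) = -251.187 km
|dₓₜ| = 251.187 km

251.2 km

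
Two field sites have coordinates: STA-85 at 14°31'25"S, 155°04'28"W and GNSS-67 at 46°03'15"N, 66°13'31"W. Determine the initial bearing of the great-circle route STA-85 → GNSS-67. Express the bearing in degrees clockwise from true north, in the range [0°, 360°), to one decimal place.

44.7°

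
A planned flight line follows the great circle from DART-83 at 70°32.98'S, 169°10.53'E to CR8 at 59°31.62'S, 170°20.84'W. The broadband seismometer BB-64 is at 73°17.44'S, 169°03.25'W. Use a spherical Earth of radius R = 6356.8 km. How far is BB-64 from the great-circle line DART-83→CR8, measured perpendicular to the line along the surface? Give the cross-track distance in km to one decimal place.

773.6 km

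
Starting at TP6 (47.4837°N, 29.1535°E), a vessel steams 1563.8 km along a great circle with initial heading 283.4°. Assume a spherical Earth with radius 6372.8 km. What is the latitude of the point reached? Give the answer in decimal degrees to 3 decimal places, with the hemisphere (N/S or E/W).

48.855°N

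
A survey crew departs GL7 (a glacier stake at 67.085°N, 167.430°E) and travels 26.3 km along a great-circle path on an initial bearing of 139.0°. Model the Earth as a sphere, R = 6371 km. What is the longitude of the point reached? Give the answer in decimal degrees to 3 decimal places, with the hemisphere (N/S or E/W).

167.826°E

δ = d/R = 26.3/6371 = 0.004128 rad
φ₂ = arcsin(sin φ₁ cos δ + cos φ₁ sin δ cos θ)
   = arcsin(0.92108·0.99999 + 0.38937·0.00413·-0.75471) = 66.90600°
λ₂ = λ₁ + atan2(sin θ sin δ cos φ₁, cos δ − sin φ₁ sin φ₂) = 167.82561°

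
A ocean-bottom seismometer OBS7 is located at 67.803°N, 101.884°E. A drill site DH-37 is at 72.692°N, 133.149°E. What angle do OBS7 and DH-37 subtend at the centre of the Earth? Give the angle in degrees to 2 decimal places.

Δφ = 4.8890°,  Δλ = 31.2650°
a = sin²(Δφ/2) + cos φ₁ cos φ₂ sin²(Δλ/2) = 0.009980
c = 2·arcsin(√a) = 0.200139 rad = 11.4671°

11.47°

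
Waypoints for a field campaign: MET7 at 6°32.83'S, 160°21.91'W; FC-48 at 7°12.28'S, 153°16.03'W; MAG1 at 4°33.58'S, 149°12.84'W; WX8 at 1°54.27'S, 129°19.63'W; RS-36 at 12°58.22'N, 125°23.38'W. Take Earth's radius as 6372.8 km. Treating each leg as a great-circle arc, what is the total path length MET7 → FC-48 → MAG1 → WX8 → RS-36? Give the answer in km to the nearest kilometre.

5262 km

MET7: φ = -6.54717°, λ = -160.36517°
FC-48: φ = -7.20467°, λ = -153.26717°
MAG1: φ = -4.55967°, λ = -149.21400°
WX8: φ = -1.90450°, λ = -129.32717°
RS-36: φ = +12.97033°, λ = -125.38967°
MET7→FC-48: c = 0.123525 rad, d = 787.20 km
FC-48→MAG1: c = 0.084154 rad, d = 536.30 km
MAG1→WX8: c = 0.349587 rad, d = 2227.85 km
WX8→RS-36: c = 0.268424 rad, d = 1710.61 km
Total = 787.20 + 536.30 + 2227.85 + 1710.61 = 5261.96 km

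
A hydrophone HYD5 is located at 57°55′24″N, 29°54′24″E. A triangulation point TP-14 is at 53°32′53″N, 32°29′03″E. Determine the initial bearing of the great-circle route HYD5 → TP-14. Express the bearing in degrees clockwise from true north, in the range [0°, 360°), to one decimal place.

HYD5: φ = +57.92333°, λ = +29.90667°
TP-14: φ = +53.54806°, λ = +32.48417°
Δλ = 2.5775°
y = sin Δλ · cos φ₂ = 0.026719
x = cos φ₁ sin φ₂ − sin φ₁ cos φ₂ cos Δλ = -0.075779
θ = atan2(y, x) = 160.5777° → 160.5777° (mod 360°)

160.6°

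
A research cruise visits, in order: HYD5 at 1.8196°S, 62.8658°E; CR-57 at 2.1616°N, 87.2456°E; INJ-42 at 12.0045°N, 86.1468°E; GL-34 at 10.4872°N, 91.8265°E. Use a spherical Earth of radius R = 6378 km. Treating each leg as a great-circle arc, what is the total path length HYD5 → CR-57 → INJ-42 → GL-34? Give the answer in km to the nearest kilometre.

4494 km

HYD5→CR-57: c = 0.431057 rad, d = 2749.28 km
CR-57→INJ-42: c = 0.172839 rad, d = 1102.37 km
INJ-42→GL-34: c = 0.100764 rad, d = 642.67 km
Total = 2749.28 + 1102.37 + 642.67 = 4494.32 km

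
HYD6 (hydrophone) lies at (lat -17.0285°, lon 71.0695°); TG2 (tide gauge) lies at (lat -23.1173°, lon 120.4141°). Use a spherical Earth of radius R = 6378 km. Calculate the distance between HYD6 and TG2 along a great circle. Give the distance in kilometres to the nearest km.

Δφ = -6.0888°,  Δλ = 49.3446°
a = sin²(Δφ/2) + cos φ₁ cos φ₂ sin²(Δλ/2) = 0.156050
c = 2·arcsin(√a) = 0.812203 rad = 46.5358°
d = R·c = 6378 × 0.812203 = 5180.2 km

5180 km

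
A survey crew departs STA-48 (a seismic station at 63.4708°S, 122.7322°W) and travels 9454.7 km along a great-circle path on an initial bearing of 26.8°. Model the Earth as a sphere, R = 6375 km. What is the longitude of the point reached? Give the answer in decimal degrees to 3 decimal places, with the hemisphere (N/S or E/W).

94.447°W

δ = d/R = 9454.7/6375 = 1.483090 rad
φ₂ = arcsin(sin φ₁ cos δ + cos φ₁ sin δ cos θ)
   = arcsin(-0.89471·0.08759 + 0.44665·0.99616·0.89259) = 18.58878°
λ₂ = λ₁ + atan2(sin θ sin δ cos φ₁, cos δ − sin φ₁ sin φ₂) = -94.44668°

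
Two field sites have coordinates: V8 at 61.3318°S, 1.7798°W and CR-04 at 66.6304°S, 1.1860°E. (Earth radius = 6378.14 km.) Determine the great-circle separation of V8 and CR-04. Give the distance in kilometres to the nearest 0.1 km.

Δφ = -5.2986°,  Δλ = 2.9658°
a = sin²(Δφ/2) + cos φ₁ cos φ₂ sin²(Δλ/2) = 0.002264
c = 2·arcsin(√a) = 0.095198 rad = 5.4545°
d = R·c = 6378.14 × 0.095198 = 607.2 km

607.2 km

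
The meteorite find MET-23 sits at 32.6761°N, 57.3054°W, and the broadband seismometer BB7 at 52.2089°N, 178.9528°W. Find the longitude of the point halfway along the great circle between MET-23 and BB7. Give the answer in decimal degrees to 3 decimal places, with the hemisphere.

102.385°W

Bx = cos φ₂ cos Δλ = -0.321522,  By = cos φ₂ sin Δλ = -0.521659
φₘ = atan2(sin φ₁ + sin φ₂, √((cos φ₁ + Bx)² + By²)) = 61.01951°
λₘ = λ₁ + atan2(By, cos φ₁ + Bx) = -102.38487°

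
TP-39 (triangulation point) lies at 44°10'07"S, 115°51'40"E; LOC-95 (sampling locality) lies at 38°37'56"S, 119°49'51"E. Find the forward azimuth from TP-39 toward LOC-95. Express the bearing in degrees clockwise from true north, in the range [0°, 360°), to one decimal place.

TP-39: φ = -44.16861°, λ = +115.86111°
LOC-95: φ = -38.63222°, λ = +119.83083°
Δλ = 3.9697°
y = sin Δλ · cos φ₂ = 0.054080
x = cos φ₁ sin φ₂ − sin φ₁ cos φ₂ cos Δλ = 0.095172
θ = atan2(y, x) = 29.6066° → 29.6066° (mod 360°)

29.6°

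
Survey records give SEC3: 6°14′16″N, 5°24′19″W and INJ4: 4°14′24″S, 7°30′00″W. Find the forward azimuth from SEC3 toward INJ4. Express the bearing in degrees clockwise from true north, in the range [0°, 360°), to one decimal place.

SEC3: φ = +6.23778°, λ = -5.40528°
INJ4: φ = -4.24000°, λ = -7.50000°
Δλ = -2.0947°
y = sin Δλ · cos φ₂ = -0.036452
x = cos φ₁ sin φ₂ − sin φ₁ cos φ₂ cos Δλ = -0.181782
θ = atan2(y, x) = -168.6612° → 191.3388° (mod 360°)

191.3°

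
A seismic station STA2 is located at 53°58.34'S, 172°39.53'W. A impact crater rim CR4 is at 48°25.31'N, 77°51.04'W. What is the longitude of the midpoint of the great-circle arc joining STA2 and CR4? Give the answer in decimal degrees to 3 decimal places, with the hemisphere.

121.503°W

STA2: φ = -53.97233°, λ = -172.65883°
CR4: φ = +48.42183°, λ = -77.85067°
Bx = cos φ₂ cos Δλ = -0.055626,  By = cos φ₂ sin Δλ = 0.661306
φₘ = atan2(sin φ₁ + sin φ₂, √((cos φ₁ + Bx)² + By²)) = -4.08787°
λₘ = λ₁ + atan2(By, cos φ₁ + Bx) = -121.50332°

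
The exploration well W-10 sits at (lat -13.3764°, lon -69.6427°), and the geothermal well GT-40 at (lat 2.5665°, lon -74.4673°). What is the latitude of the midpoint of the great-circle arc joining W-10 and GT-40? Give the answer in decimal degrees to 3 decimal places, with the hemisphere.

Bx = cos φ₂ cos Δλ = 0.995457,  By = cos φ₂ sin Δλ = -0.084021
φₘ = atan2(sin φ₁ + sin φ₂, √((cos φ₁ + Bx)² + By²)) = -5.40971°
λₘ = λ₁ + atan2(By, cos φ₁ + Bx) = -72.08698°

5.410°S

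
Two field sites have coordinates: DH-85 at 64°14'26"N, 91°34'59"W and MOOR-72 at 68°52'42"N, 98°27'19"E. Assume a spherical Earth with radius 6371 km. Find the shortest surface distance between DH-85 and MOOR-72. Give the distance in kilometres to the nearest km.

DH-85: φ = +64.24056°, λ = -91.58306°
MOOR-72: φ = +68.87833°, λ = +98.45528°
Δφ = 4.6378°,  Δλ = -169.9617°
a = sin²(Δφ/2) + cos φ₁ cos φ₂ sin²(Δλ/2) = 0.157044
c = 2·arcsin(√a) = 0.814940 rad = 46.6926°
d = R·c = 6371 × 0.814940 = 5192.0 km

5192 km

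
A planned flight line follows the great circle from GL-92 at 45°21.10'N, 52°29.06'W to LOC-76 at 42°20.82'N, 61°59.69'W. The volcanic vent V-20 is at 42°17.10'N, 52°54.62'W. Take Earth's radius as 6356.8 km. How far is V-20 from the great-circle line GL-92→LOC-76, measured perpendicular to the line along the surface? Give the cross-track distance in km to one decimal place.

GL-92: φ = +45.35167°, λ = -52.48433°
LOC-76: φ = +42.34700°, λ = -61.99483°
V-20: φ = +42.28500°, λ = -52.91033°
δ₁₃ = central angle GL-92→V-20 = 0.053791 rad  (haversine)
θ₁₃ = bearing GL-92→V-20 = 185.872°,  θ₁₂ = bearing GL-92→LOC-76 = 249.693°
dₓₜ = R·arcsin(sin δ₁₃ · sin(θ₁₃ − θ₁₂)) = 6356.8·arcsin(0.05377·sin(-63.821°)) = -306.835 km
|dₓₜ| = 306.835 km

306.8 km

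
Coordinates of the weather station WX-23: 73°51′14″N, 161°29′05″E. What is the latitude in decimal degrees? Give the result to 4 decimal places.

73.8539°N

73° + 51′/60 + 14″/3600 = 73 + 0.85000 + 0.00389 = 73.8539°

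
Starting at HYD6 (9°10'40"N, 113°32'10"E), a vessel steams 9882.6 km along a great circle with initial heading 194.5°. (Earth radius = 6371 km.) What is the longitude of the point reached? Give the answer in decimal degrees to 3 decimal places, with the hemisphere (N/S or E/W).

HYD6: φ = +9.17778°, λ = +113.53611°
δ = d/R = 9882.6/6371 = 1.551185 rad
φ₂ = arcsin(sin φ₁ cos δ + cos φ₁ sin δ cos θ)
   = arcsin(0.15950·0.01961 + 0.98720·0.99981·-0.96815) = -72.25870°
λ₂ = λ₁ + atan2(sin θ sin δ cos φ₁, cos δ − sin φ₁ sin φ₂) = 58.29937°

58.299°E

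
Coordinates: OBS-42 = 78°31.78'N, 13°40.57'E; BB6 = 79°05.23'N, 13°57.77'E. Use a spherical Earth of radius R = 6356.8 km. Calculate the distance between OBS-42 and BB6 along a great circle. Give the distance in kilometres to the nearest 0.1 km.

62.2 km

OBS-42: φ = +78.52967°, λ = +13.67617°
BB6: φ = +79.08717°, λ = +13.96283°
Δφ = 0.5575°,  Δλ = 0.2867°
a = sin²(Δφ/2) + cos φ₁ cos φ₂ sin²(Δλ/2) = 0.000024
c = 2·arcsin(√a) = 0.009779 rad = 0.5603°
d = R·c = 6356.8 × 0.009779 = 62.2 km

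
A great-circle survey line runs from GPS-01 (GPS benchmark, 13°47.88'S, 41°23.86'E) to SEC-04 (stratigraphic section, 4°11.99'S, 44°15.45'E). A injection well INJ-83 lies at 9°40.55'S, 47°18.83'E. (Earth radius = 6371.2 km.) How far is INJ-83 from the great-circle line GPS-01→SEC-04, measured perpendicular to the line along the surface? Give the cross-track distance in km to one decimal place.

491.8 km

GPS-01: φ = -13.79800°, λ = +41.39767°
SEC-04: φ = -4.19983°, λ = +44.25750°
INJ-83: φ = -9.67583°, λ = +47.31383°
δ₁₃ = central angle GPS-01→INJ-83 = 0.124063 rad  (haversine)
θ₁₃ = bearing GPS-01→INJ-83 = 55.195°,  θ₁₂ = bearing GPS-01→SEC-04 = 16.644°
dₓₜ = R·arcsin(sin δ₁₃ · sin(θ₁₃ − θ₁₂)) = 6371.2·arcsin(0.12374·sin(38.551°)) = 491.827 km
|dₓₜ| = 491.827 km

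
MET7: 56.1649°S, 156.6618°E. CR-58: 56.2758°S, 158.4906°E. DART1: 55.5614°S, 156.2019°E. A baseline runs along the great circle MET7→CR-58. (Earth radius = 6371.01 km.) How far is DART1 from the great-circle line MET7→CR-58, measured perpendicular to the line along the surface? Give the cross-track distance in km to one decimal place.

63.0 km

δ₁₃ = central angle MET7→DART1 = 0.011456 rad  (haversine)
θ₁₃ = bearing MET7→DART1 = 336.656°,  θ₁₂ = bearing MET7→CR-58 = 96.984°
dₓₜ = R·arcsin(sin δ₁₃ · sin(θ₁₃ − θ₁₂)) = 6371.01·arcsin(0.01146·sin(239.672°)) = -62.996 km
|dₓₜ| = 62.996 km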